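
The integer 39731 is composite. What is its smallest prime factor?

39731 is odd.
Digit sum 23, not divisible by 3.
Ends in 1: not divisible by 5.
7: 39731 = 7·5675 + 6
11: 39731 = 11·3611 + 10
13: 39731 = 13·3056 + 3
17: 39731 = 17·2337 + 2
19: 39731 = 19·2091 + 2
23: 39731 = 23·1727 + 10
29: 39731 = 29·1370 + 1
31: 39731 = 31·1281 + 20
37: 39731 = 37·1073 + 30
41: 39731 = 41·969 + 2
43: 39731 = 43·923 + 42
47: 39731 = 47·845 + 16
53: 39731 = 53·749 + 34
59: 39731 = 59·673 + 24
61: 39731 = 61·651 + 20
67: 39731 = 67·593

67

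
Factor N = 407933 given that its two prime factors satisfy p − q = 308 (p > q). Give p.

811

Since p = q + 308, we have 407933 = q(q + 308), so q² + 308q − 407933 = 0.
Discriminant: 308² + 4·407933 = 94864 + 1631732 = 1726596; √1726596 = 1314.
q = (−308 + 1314)/2 = 503, and p = q + 308 = 811.
Check: 503 · 811 = 407933.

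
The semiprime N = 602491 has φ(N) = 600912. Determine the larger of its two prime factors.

937

φ(n) = (p−1)(q−1) = n − (p+q) + 1, so p + q = 602491 − 600912 + 1 = 1580.
p and q are the roots of t² − 1580t + 602491 = 0.
Discriminant: 1580² − 4·602491 = 2496400 − 2409964 = 86436; √86436 = 294.
q = (1580 − 294)/2 = 643, p = (1580 + 294)/2 = 937.
Check: 643 · 937 = 602491.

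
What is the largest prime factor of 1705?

31

1705 = 5 · 341
341 = 11 · 31
31 is prime.
So 1705 = 5 · 11 · 31; the largest prime factor is 31.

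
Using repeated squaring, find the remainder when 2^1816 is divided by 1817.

2^1 ≡ 2 (mod 1817)
2^2 ≡ 2^2 = 4 ≡ 4 (mod 1817)
2^4 ≡ 4^2 = 16 ≡ 16 (mod 1817)
2^8 ≡ 16^2 = 256 ≡ 256 (mod 1817)
2^16 ≡ 256^2 = 65536 ≡ 124 (mod 1817)
2^32 ≡ 124^2 = 15376 ≡ 840 (mod 1817)
2^64 ≡ 840^2 = 705600 ≡ 604 (mod 1817)
2^128 ≡ 604^2 = 364816 ≡ 1416 (mod 1817)
2^256 ≡ 1416^2 = 2005056 ≡ 905 (mod 1817)
2^512 ≡ 905^2 = 819025 ≡ 1375 (mod 1817)
2^1024 ≡ 1375^2 = 1890625 ≡ 945 (mod 1817)
1816 = 1024 + 512 + 256 + 16 + 8 in binary powers of 2.
So 2^1816 ≡ 945 · 1375 · 905 · 124 · 256 ≡ 1221 (mod 1817).
Since 1221 ≠ 1, base 2 is a Fermat witness: 1817 is composite.

1221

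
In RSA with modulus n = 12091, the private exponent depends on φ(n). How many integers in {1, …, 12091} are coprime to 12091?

11872

Factor: 12091 = 107 · 113.
φ(12091) = (107−1) · (113−1) = 106 · 112 = 11872.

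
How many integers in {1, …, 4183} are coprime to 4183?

Factor: 4183 = 47 · 89.
φ(4183) = (47−1) · (89−1) = 46 · 88 = 4048.

4048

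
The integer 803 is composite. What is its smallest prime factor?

11

803 is odd.
Digit sum 11, not divisible by 3.
Ends in 3: not divisible by 5.
7: 803 = 7·114 + 5
11: 803 = 11·73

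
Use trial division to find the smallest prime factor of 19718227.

83

19718227 is odd.
Digit sum 37, not divisible by 3.
Ends in 7: not divisible by 5.
7: 19718227 = 7·2816889 + 4
11: 19718227 = 11·1792566 + 1
13: 19718227 = 13·1516786 + 9
17: 19718227 = 17·1159895 + 12
19: 19718227 = 19·1037801 + 8
23: 19718227 = 23·857314 + 5
29: 19718227 = 29·679938 + 25
31: 19718227 = 31·636071 + 26
37: 19718227 = 37·532925 + 2
41: 19718227 = 41·480932 + 15
43: 19718227 = 43·458563 + 18
47: 19718227 = 47·419536 + 35
53: 19718227 = 53·372042 + 1
59: 19718227 = 59·334207 + 14
61: 19718227 = 61·323249 + 38
67: 19718227 = 67·294301 + 60
71: 19718227 = 71·277721 + 36
73: 19718227 = 73·270112 + 51
79: 19718227 = 79·249597 + 64
83: 19718227 = 83·237569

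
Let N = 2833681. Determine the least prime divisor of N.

2833681 is odd.
Digit sum 31, not divisible by 3.
Ends in 1: not divisible by 5.
7: 2833681 = 7·404811 + 4
11: 2833681 = 11·257607 + 4
13: 2833681 = 13·217975 + 6
17: 2833681 = 17·166687 + 2
19: 2833681 = 19·149141 + 2
23: 2833681 = 23·123203 + 12
29: 2833681 = 29·97713 + 4
31: 2833681 = 31·91409 + 2
37: 2833681 = 37·76585 + 36
41: 2833681 = 41·69114 + 7
43: 2833681 = 43·65899 + 24
47: 2833681 = 47·60291 + 4
53: 2833681 = 53·53465 + 36
59: 2833681 = 59·48028 + 29
61: 2833681 = 61·46453 + 48
67: 2833681 = 67·42293 + 50
71: 2833681 = 71·39911

71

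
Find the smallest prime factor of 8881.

83

8881 is odd.
Digit sum 25, not divisible by 3.
Ends in 1: not divisible by 5.
7: 8881 = 7·1268 + 5
11: 8881 = 11·807 + 4
13: 8881 = 13·683 + 2
17: 8881 = 17·522 + 7
19: 8881 = 19·467 + 8
23: 8881 = 23·386 + 3
29: 8881 = 29·306 + 7
31: 8881 = 31·286 + 15
37: 8881 = 37·240 + 1
41: 8881 = 41·216 + 25
43: 8881 = 43·206 + 23
47: 8881 = 47·188 + 45
53: 8881 = 53·167 + 30
59: 8881 = 59·150 + 31
61: 8881 = 61·145 + 36
67: 8881 = 67·132 + 37
71: 8881 = 71·125 + 6
73: 8881 = 73·121 + 48
79: 8881 = 79·112 + 33
83: 8881 = 83·107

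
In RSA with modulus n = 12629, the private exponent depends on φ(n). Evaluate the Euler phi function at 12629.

Factor: 12629 = 73 · 173.
φ(12629) = (73−1) · (173−1) = 72 · 172 = 12384.

12384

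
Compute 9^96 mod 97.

9^1 ≡ 9 (mod 97)
9^2 ≡ 9^2 = 81 ≡ 81 (mod 97)
9^4 ≡ 81^2 = 6561 ≡ 62 (mod 97)
9^8 ≡ 62^2 = 3844 ≡ 61 (mod 97)
9^16 ≡ 61^2 = 3721 ≡ 35 (mod 97)
9^32 ≡ 35^2 = 1225 ≡ 61 (mod 97)
9^64 ≡ 61^2 = 3721 ≡ 35 (mod 97)
96 = 64 + 32 in binary powers of 2.
So 9^96 ≡ 35 · 61 ≡ 1 (mod 97).
Since the result is 1, base 9 gives no evidence that 97 is composite.

1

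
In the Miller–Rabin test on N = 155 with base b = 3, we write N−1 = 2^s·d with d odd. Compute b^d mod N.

53

155 − 1 = 154 = 2^1 · 77, so d = 77.
3^1 ≡ 3 (mod 155)
3^2 ≡ 3^2 = 9 ≡ 9 (mod 155)
3^4 ≡ 9^2 = 81 ≡ 81 (mod 155)
3^8 ≡ 81^2 = 6561 ≡ 51 (mod 155)
3^16 ≡ 51^2 = 2601 ≡ 121 (mod 155)
3^32 ≡ 121^2 = 14641 ≡ 71 (mod 155)
3^64 ≡ 71^2 = 5041 ≡ 81 (mod 155)
77 = 64 + 8 + 4 + 1 in binary powers of 2.
So 3^77 ≡ 81 · 51 · 81 · 3 ≡ 53 (mod 155).
Squaring chain: 53; never reaches −1, so base 3 is a Miller–Rabin witness that 155 is composite.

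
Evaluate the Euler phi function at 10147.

9936

Factor: 10147 = 73 · 139.
φ(10147) = (73−1) · (139−1) = 72 · 138 = 9936.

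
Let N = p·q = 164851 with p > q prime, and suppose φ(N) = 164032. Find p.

φ(n) = (p−1)(q−1) = n − (p+q) + 1, so p + q = 164851 − 164032 + 1 = 820.
p and q are the roots of t² − 820t + 164851 = 0.
Discriminant: 820² − 4·164851 = 672400 − 659404 = 12996; √12996 = 114.
q = (820 − 114)/2 = 353, p = (820 + 114)/2 = 467.
Check: 353 · 467 = 164851.

467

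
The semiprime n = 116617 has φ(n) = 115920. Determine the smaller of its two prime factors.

277

φ(n) = (p−1)(q−1) = n − (p+q) + 1, so p + q = 116617 − 115920 + 1 = 698.
p and q are the roots of t² − 698t + 116617 = 0.
Discriminant: 698² − 4·116617 = 487204 − 466468 = 20736; √20736 = 144.
q = (698 − 144)/2 = 277, p = (698 + 144)/2 = 421.
Check: 277 · 421 = 116617.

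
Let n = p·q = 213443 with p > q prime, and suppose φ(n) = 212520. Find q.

461

φ(n) = (p−1)(q−1) = n − (p+q) + 1, so p + q = 213443 − 212520 + 1 = 924.
p and q are the roots of t² − 924t + 213443 = 0.
Discriminant: 924² − 4·213443 = 853776 − 853772 = 4; √4 = 2.
q = (924 − 2)/2 = 461, p = (924 + 2)/2 = 463.
Check: 461 · 463 = 213443.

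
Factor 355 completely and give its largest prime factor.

71

355 = 5 · 71
71 is prime.
So 355 = 5 · 71; the largest prime factor is 71.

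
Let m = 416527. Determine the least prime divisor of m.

29

416527 is odd.
Digit sum 25, not divisible by 3.
Ends in 7: not divisible by 5.
7: 416527 = 7·59503 + 6
11: 416527 = 11·37866 + 1
13: 416527 = 13·32040 + 7
17: 416527 = 17·24501 + 10
19: 416527 = 19·21922 + 9
23: 416527 = 23·18109 + 20
29: 416527 = 29·14363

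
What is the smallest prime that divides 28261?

28261 is odd.
Digit sum 19, not divisible by 3.
Ends in 1: not divisible by 5.
7: 28261 = 7·4037 + 2
11: 28261 = 11·2569 + 2
13: 28261 = 13·2173 + 12
17: 28261 = 17·1662 + 7
19: 28261 = 19·1487 + 8
23: 28261 = 23·1228 + 17
29: 28261 = 29·974 + 15
31: 28261 = 31·911 + 20
37: 28261 = 37·763 + 30
41: 28261 = 41·689 + 12
43: 28261 = 43·657 + 10
47: 28261 = 47·601 + 14
53: 28261 = 53·533 + 12
59: 28261 = 59·479

59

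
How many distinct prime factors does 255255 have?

255255 = 3 · 85085
85085 = 5 · 17017
17017 = 7 · 2431
2431 = 11 · 221
221 = 13 · 17
255255 = 3 · 5 · 7 · 11 · 13 · 17, which has 6 distinct prime factors.

6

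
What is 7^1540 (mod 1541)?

967

7^1 ≡ 7 (mod 1541)
7^2 ≡ 7^2 = 49 ≡ 49 (mod 1541)
7^4 ≡ 49^2 = 2401 ≡ 860 (mod 1541)
7^8 ≡ 860^2 = 739600 ≡ 1461 (mod 1541)
7^16 ≡ 1461^2 = 2134521 ≡ 236 (mod 1541)
7^32 ≡ 236^2 = 55696 ≡ 220 (mod 1541)
7^64 ≡ 220^2 = 48400 ≡ 629 (mod 1541)
7^128 ≡ 629^2 = 395641 ≡ 1145 (mod 1541)
7^256 ≡ 1145^2 = 1311025 ≡ 1175 (mod 1541)
7^512 ≡ 1175^2 = 1380625 ≡ 1430 (mod 1541)
7^1024 ≡ 1430^2 = 2044900 ≡ 1534 (mod 1541)
1540 = 1024 + 512 + 4 in binary powers of 2.
So 7^1540 ≡ 1534 · 1430 · 860 ≡ 967 (mod 1541).
Since 967 ≠ 1, base 7 is a Fermat witness: 1541 is composite.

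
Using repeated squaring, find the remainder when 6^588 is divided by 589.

311

6^1 ≡ 6 (mod 589)
6^2 ≡ 6^2 = 36 ≡ 36 (mod 589)
6^4 ≡ 36^2 = 1296 ≡ 118 (mod 589)
6^8 ≡ 118^2 = 13924 ≡ 377 (mod 589)
6^16 ≡ 377^2 = 142129 ≡ 180 (mod 589)
6^32 ≡ 180^2 = 32400 ≡ 5 (mod 589)
6^64 ≡ 5^2 = 25 ≡ 25 (mod 589)
6^128 ≡ 25^2 = 625 ≡ 36 (mod 589)
6^256 ≡ 36^2 = 1296 ≡ 118 (mod 589)
6^512 ≡ 118^2 = 13924 ≡ 377 (mod 589)
588 = 512 + 64 + 8 + 4 in binary powers of 2.
So 6^588 ≡ 377 · 25 · 377 · 118 ≡ 311 (mod 589).
Since 311 ≠ 1, base 6 is a Fermat witness: 589 is composite.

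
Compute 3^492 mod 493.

3^1 ≡ 3 (mod 493)
3^2 ≡ 3^2 = 9 ≡ 9 (mod 493)
3^4 ≡ 9^2 = 81 ≡ 81 (mod 493)
3^8 ≡ 81^2 = 6561 ≡ 152 (mod 493)
3^16 ≡ 152^2 = 23104 ≡ 426 (mod 493)
3^32 ≡ 426^2 = 181476 ≡ 52 (mod 493)
3^64 ≡ 52^2 = 2704 ≡ 239 (mod 493)
3^128 ≡ 239^2 = 57121 ≡ 426 (mod 493)
3^256 ≡ 426^2 = 181476 ≡ 52 (mod 493)
492 = 256 + 128 + 64 + 32 + 8 + 4 in binary powers of 2.
So 3^492 ≡ 52 · 426 · 239 · 52 · 152 · 81 ≡ 310 (mod 493).
Since 310 ≠ 1, base 3 is a Fermat witness: 493 is composite.

310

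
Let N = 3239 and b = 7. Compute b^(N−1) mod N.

1020

7^1 ≡ 7 (mod 3239)
7^2 ≡ 7^2 = 49 ≡ 49 (mod 3239)
7^4 ≡ 49^2 = 2401 ≡ 2401 (mod 3239)
7^8 ≡ 2401^2 = 5764801 ≡ 2620 (mod 3239)
7^16 ≡ 2620^2 = 6864400 ≡ 959 (mod 3239)
7^32 ≡ 959^2 = 919681 ≡ 3044 (mod 3239)
7^64 ≡ 3044^2 = 9265936 ≡ 2396 (mod 3239)
7^128 ≡ 2396^2 = 5740816 ≡ 1308 (mod 3239)
7^256 ≡ 1308^2 = 1710864 ≡ 672 (mod 3239)
7^512 ≡ 672^2 = 451584 ≡ 1363 (mod 3239)
7^1024 ≡ 1363^2 = 1857769 ≡ 1822 (mod 3239)
7^2048 ≡ 1822^2 = 3319684 ≡ 2948 (mod 3239)
3238 = 2048 + 1024 + 128 + 32 + 4 + 2 in binary powers of 2.
So 7^3238 ≡ 2948 · 1822 · 1308 · 3044 · 2401 · 49 ≡ 1020 (mod 3239).
Since 1020 ≠ 1, base 7 is a Fermat witness: 3239 is composite.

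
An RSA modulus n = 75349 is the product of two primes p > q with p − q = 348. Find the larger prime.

Since p = q + 348, we have 75349 = q(q + 348), so q² + 348q − 75349 = 0.
Discriminant: 348² + 4·75349 = 121104 + 301396 = 422500; √422500 = 650.
q = (−348 + 650)/2 = 151, and p = q + 348 = 499.
Check: 151 · 499 = 75349.

499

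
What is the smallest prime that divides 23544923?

23544923 is odd.
Digit sum 32, not divisible by 3.
Ends in 3: not divisible by 5.
7: 23544923 = 7·3363560 + 3
11: 23544923 = 11·2140447 + 6
13: 23544923 = 13·1811147 + 12
17: 23544923 = 17·1384995 + 8
19: 23544923 = 19·1239206 + 9
23: 23544923 = 23·1023692 + 7
29: 23544923 = 29·811893 + 26
31: 23544923 = 31·759513 + 20
37: 23544923 = 37·636349 + 10
41: 23544923 = 41·574266 + 17
43: 23544923 = 43·547556 + 15
47: 23544923 = 47·500955 + 38
53: 23544923 = 53·444243 + 44
59: 23544923 = 59·399066 + 29
61: 23544923 = 61·385982 + 21
67: 23544923 = 67·351416 + 51
71: 23544923 = 71·331618 + 45
73: 23544923 = 73·322533 + 14
79: 23544923 = 79·298037

79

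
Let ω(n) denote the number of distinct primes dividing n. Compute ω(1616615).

6

1616615 = 5 · 323323
323323 = 7 · 46189
46189 = 11 · 4199
4199 = 13 · 323
323 = 17 · 19
1616615 = 5 · 7 · 11 · 13 · 17 · 19, which has 6 distinct prime factors.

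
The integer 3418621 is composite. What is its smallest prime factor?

41

3418621 is odd.
Digit sum 25, not divisible by 3.
Ends in 1: not divisible by 5.
7: 3418621 = 7·488374 + 3
11: 3418621 = 11·310783 + 8
13: 3418621 = 13·262970 + 11
17: 3418621 = 17·201095 + 6
19: 3418621 = 19·179927 + 8
23: 3418621 = 23·148635 + 16
29: 3418621 = 29·117883 + 14
31: 3418621 = 31·110278 + 3
37: 3418621 = 37·92395 + 6
41: 3418621 = 41·83381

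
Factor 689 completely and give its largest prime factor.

53

689 = 13 · 53
53 is prime.
So 689 = 13 · 53; the largest prime factor is 53.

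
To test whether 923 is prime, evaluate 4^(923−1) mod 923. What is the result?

555

4^1 ≡ 4 (mod 923)
4^2 ≡ 4^2 = 16 ≡ 16 (mod 923)
4^4 ≡ 16^2 = 256 ≡ 256 (mod 923)
4^8 ≡ 256^2 = 65536 ≡ 3 (mod 923)
4^16 ≡ 3^2 = 9 ≡ 9 (mod 923)
4^32 ≡ 9^2 = 81 ≡ 81 (mod 923)
4^64 ≡ 81^2 = 6561 ≡ 100 (mod 923)
4^128 ≡ 100^2 = 10000 ≡ 770 (mod 923)
4^256 ≡ 770^2 = 592900 ≡ 334 (mod 923)
4^512 ≡ 334^2 = 111556 ≡ 796 (mod 923)
922 = 512 + 256 + 128 + 16 + 8 + 2 in binary powers of 2.
So 4^922 ≡ 796 · 334 · 770 · 9 · 3 · 16 ≡ 555 (mod 923).
Since 555 ≠ 1, base 4 is a Fermat witness: 923 is composite.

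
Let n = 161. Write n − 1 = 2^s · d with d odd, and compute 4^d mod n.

161 − 1 = 160 = 2^5 · 5, so d = 5.
4^1 ≡ 4 (mod 161)
4^2 ≡ 4^2 = 16 ≡ 16 (mod 161)
4^4 ≡ 16^2 = 256 ≡ 95 (mod 161)
5 = 4 + 1 in binary powers of 2.
So 4^5 ≡ 95 · 4 ≡ 58 (mod 161).
Squaring chain: 58 → 144 → 128 → 123 → 156; never reaches −1, so base 4 is a Miller–Rabin witness that 161 is composite.

58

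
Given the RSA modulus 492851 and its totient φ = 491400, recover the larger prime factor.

911

φ(n) = (p−1)(q−1) = n − (p+q) + 1, so p + q = 492851 − 491400 + 1 = 1452.
p and q are the roots of t² − 1452t + 492851 = 0.
Discriminant: 1452² − 4·492851 = 2108304 − 1971404 = 136900; √136900 = 370.
q = (1452 − 370)/2 = 541, p = (1452 + 370)/2 = 911.
Check: 541 · 911 = 492851.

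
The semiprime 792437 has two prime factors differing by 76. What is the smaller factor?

Since p = q + 76, we have 792437 = q(q + 76), so q² + 76q − 792437 = 0.
Discriminant: 76² + 4·792437 = 5776 + 3169748 = 3175524; √3175524 = 1782.
q = (−76 + 1782)/2 = 853, and p = q + 76 = 929.
Check: 853 · 929 = 792437.

853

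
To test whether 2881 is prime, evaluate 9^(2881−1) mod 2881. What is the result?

9^1 ≡ 9 (mod 2881)
9^2 ≡ 9^2 = 81 ≡ 81 (mod 2881)
9^4 ≡ 81^2 = 6561 ≡ 799 (mod 2881)
9^8 ≡ 799^2 = 638401 ≡ 1700 (mod 2881)
9^16 ≡ 1700^2 = 2890000 ≡ 357 (mod 2881)
9^32 ≡ 357^2 = 127449 ≡ 685 (mod 2881)
9^64 ≡ 685^2 = 469225 ≡ 2503 (mod 2881)
9^128 ≡ 2503^2 = 6265009 ≡ 1715 (mod 2881)
9^256 ≡ 1715^2 = 2941225 ≡ 2605 (mod 2881)
9^512 ≡ 2605^2 = 6786025 ≡ 1270 (mod 2881)
9^1024 ≡ 1270^2 = 1612900 ≡ 2421 (mod 2881)
9^2048 ≡ 2421^2 = 5861241 ≡ 1287 (mod 2881)
2880 = 2048 + 512 + 256 + 64 in binary powers of 2.
So 9^2880 ≡ 1287 · 1270 · 2605 · 2503 ≡ 1632 (mod 2881).
Since 1632 ≠ 1, base 9 is a Fermat witness: 2881 is composite.

1632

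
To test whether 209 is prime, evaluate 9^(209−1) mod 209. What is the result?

47

9^1 ≡ 9 (mod 209)
9^2 ≡ 9^2 = 81 ≡ 81 (mod 209)
9^4 ≡ 81^2 = 6561 ≡ 82 (mod 209)
9^8 ≡ 82^2 = 6724 ≡ 36 (mod 209)
9^16 ≡ 36^2 = 1296 ≡ 42 (mod 209)
9^32 ≡ 42^2 = 1764 ≡ 92 (mod 209)
9^64 ≡ 92^2 = 8464 ≡ 104 (mod 209)
9^128 ≡ 104^2 = 10816 ≡ 157 (mod 209)
208 = 128 + 64 + 16 in binary powers of 2.
So 9^208 ≡ 157 · 104 · 42 ≡ 47 (mod 209).
Since 47 ≠ 1, base 9 is a Fermat witness: 209 is composite.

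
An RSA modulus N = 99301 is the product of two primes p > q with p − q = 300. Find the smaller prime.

Since p = q + 300, we have 99301 = q(q + 300), so q² + 300q − 99301 = 0.
Discriminant: 300² + 4·99301 = 90000 + 397204 = 487204; √487204 = 698.
q = (−300 + 698)/2 = 199, and p = q + 300 = 499.
Check: 199 · 499 = 99301.

199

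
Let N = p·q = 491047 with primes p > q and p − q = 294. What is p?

Since p = q + 294, we have 491047 = q(q + 294), so q² + 294q − 491047 = 0.
Discriminant: 294² + 4·491047 = 86436 + 1964188 = 2050624; √2050624 = 1432.
q = (−294 + 1432)/2 = 569, and p = q + 294 = 863.
Check: 569 · 863 = 491047.

863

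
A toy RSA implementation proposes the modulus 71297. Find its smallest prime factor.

83

71297 is odd.
Digit sum 26, not divisible by 3.
Ends in 7: not divisible by 5.
7: 71297 = 7·10185 + 2
11: 71297 = 11·6481 + 6
13: 71297 = 13·5484 + 5
17: 71297 = 17·4193 + 16
19: 71297 = 19·3752 + 9
23: 71297 = 23·3099 + 20
29: 71297 = 29·2458 + 15
31: 71297 = 31·2299 + 28
37: 71297 = 37·1926 + 35
41: 71297 = 41·1738 + 39
43: 71297 = 43·1658 + 3
47: 71297 = 47·1516 + 45
53: 71297 = 53·1345 + 12
59: 71297 = 59·1208 + 25
61: 71297 = 61·1168 + 49
67: 71297 = 67·1064 + 9
71: 71297 = 71·1004 + 13
73: 71297 = 73·976 + 49
79: 71297 = 79·902 + 39
83: 71297 = 83·859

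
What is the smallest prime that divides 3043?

17

3043 is odd.
Digit sum 10, not divisible by 3.
Ends in 3: not divisible by 5.
7: 3043 = 7·434 + 5
11: 3043 = 11·276 + 7
13: 3043 = 13·234 + 1
17: 3043 = 17·179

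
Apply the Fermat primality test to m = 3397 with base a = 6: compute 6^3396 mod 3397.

732

6^1 ≡ 6 (mod 3397)
6^2 ≡ 6^2 = 36 ≡ 36 (mod 3397)
6^4 ≡ 36^2 = 1296 ≡ 1296 (mod 3397)
6^8 ≡ 1296^2 = 1679616 ≡ 1498 (mod 3397)
6^16 ≡ 1498^2 = 2244004 ≡ 1984 (mod 3397)
6^32 ≡ 1984^2 = 3936256 ≡ 2530 (mod 3397)
6^64 ≡ 2530^2 = 6400900 ≡ 952 (mod 3397)
6^128 ≡ 952^2 = 906304 ≡ 2702 (mod 3397)
6^256 ≡ 2702^2 = 7300804 ≡ 651 (mod 3397)
6^512 ≡ 651^2 = 423801 ≡ 2573 (mod 3397)
6^1024 ≡ 2573^2 = 6620329 ≡ 2973 (mod 3397)
6^2048 ≡ 2973^2 = 8838729 ≡ 3132 (mod 3397)
3396 = 2048 + 1024 + 256 + 64 + 4 in binary powers of 2.
So 6^3396 ≡ 3132 · 2973 · 651 · 952 · 1296 ≡ 732 (mod 3397).
Since 732 ≠ 1, base 6 is a Fermat witness: 3397 is composite.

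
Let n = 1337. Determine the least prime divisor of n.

7

1337 is odd.
Digit sum 14, not divisible by 3.
Ends in 7: not divisible by 5.
7: 1337 = 7·191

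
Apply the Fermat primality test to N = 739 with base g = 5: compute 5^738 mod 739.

1

5^1 ≡ 5 (mod 739)
5^2 ≡ 5^2 = 25 ≡ 25 (mod 739)
5^4 ≡ 25^2 = 625 ≡ 625 (mod 739)
5^8 ≡ 625^2 = 390625 ≡ 433 (mod 739)
5^16 ≡ 433^2 = 187489 ≡ 522 (mod 739)
5^32 ≡ 522^2 = 272484 ≡ 532 (mod 739)
5^64 ≡ 532^2 = 283024 ≡ 726 (mod 739)
5^128 ≡ 726^2 = 527076 ≡ 169 (mod 739)
5^256 ≡ 169^2 = 28561 ≡ 479 (mod 739)
5^512 ≡ 479^2 = 229441 ≡ 351 (mod 739)
738 = 512 + 128 + 64 + 32 + 2 in binary powers of 2.
So 5^738 ≡ 351 · 169 · 726 · 532 · 25 ≡ 1 (mod 739).
Since the result is 1, base 5 gives no evidence that 739 is composite.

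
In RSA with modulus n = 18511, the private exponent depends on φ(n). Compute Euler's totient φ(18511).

18232

Factor: 18511 = 107 · 173.
φ(18511) = (107−1) · (173−1) = 106 · 172 = 18232.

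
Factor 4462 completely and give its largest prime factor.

4462 = 2 · 2231
2231 = 23 · 97
97 is prime.
So 4462 = 2 · 23 · 97; the largest prime factor is 97.

97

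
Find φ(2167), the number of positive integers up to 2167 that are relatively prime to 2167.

Factor: 2167 = 11 · 197.
φ(2167) = (11−1) · (197−1) = 10 · 196 = 1960.

1960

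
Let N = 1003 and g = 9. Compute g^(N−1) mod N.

9^1 ≡ 9 (mod 1003)
9^2 ≡ 9^2 = 81 ≡ 81 (mod 1003)
9^4 ≡ 81^2 = 6561 ≡ 543 (mod 1003)
9^8 ≡ 543^2 = 294849 ≡ 970 (mod 1003)
9^16 ≡ 970^2 = 940900 ≡ 86 (mod 1003)
9^32 ≡ 86^2 = 7396 ≡ 375 (mod 1003)
9^64 ≡ 375^2 = 140625 ≡ 205 (mod 1003)
9^128 ≡ 205^2 = 42025 ≡ 902 (mod 1003)
9^256 ≡ 902^2 = 813604 ≡ 171 (mod 1003)
9^512 ≡ 171^2 = 29241 ≡ 154 (mod 1003)
1002 = 512 + 256 + 128 + 64 + 32 + 8 + 2 in binary powers of 2.
So 9^1002 ≡ 154 · 171 · 902 · 205 · 375 · 970 · 81 ≡ 676 (mod 1003).
Since 676 ≠ 1, base 9 is a Fermat witness: 1003 is composite.

676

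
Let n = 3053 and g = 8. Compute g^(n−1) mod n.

2581

8^1 ≡ 8 (mod 3053)
8^2 ≡ 8^2 = 64 ≡ 64 (mod 3053)
8^4 ≡ 64^2 = 4096 ≡ 1043 (mod 3053)
8^8 ≡ 1043^2 = 1087849 ≡ 981 (mod 3053)
8^16 ≡ 981^2 = 962361 ≡ 666 (mod 3053)
8^32 ≡ 666^2 = 443556 ≡ 871 (mod 3053)
8^64 ≡ 871^2 = 758641 ≡ 1497 (mod 3053)
8^128 ≡ 1497^2 = 2241009 ≡ 107 (mod 3053)
8^256 ≡ 107^2 = 11449 ≡ 2290 (mod 3053)
8^512 ≡ 2290^2 = 5244100 ≡ 2099 (mod 3053)
8^1024 ≡ 2099^2 = 4405801 ≡ 322 (mod 3053)
8^2048 ≡ 322^2 = 103684 ≡ 2935 (mod 3053)
3052 = 2048 + 512 + 256 + 128 + 64 + 32 + 8 + 4 in binary powers of 2.
So 8^3052 ≡ 2935 · 2099 · 2290 · 107 · 1497 · 871 · 981 · 1043 ≡ 2581 (mod 3053).
Since 2581 ≠ 1, base 8 is a Fermat witness: 3053 is composite.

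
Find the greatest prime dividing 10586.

79

10586 = 2 · 5293
5293 = 67 · 79
79 is prime.
So 10586 = 2 · 67 · 79; the largest prime factor is 79.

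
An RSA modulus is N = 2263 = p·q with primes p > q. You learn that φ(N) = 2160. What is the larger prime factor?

73

φ(n) = (p−1)(q−1) = n − (p+q) + 1, so p + q = 2263 − 2160 + 1 = 104.
p and q are the roots of t² − 104t + 2263 = 0.
Discriminant: 104² − 4·2263 = 10816 − 9052 = 1764; √1764 = 42.
q = (104 − 42)/2 = 31, p = (104 + 42)/2 = 73.
Check: 31 · 73 = 2263.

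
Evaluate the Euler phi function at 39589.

34800

Factor: 39589 = 11 · 59 · 61.
φ(39589) = (11−1) · (59−1) · (61−1) = 10 · 58 · 60 = 34800.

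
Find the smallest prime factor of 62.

62 is even: 2 divides it.

2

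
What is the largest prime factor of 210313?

73

210313 = 43 · 4891
4891 = 67 · 73
73 is prime.
So 210313 = 43 · 67 · 73; the largest prime factor is 73.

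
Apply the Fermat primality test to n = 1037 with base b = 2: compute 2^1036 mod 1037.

815

2^1 ≡ 2 (mod 1037)
2^2 ≡ 2^2 = 4 ≡ 4 (mod 1037)
2^4 ≡ 4^2 = 16 ≡ 16 (mod 1037)
2^8 ≡ 16^2 = 256 ≡ 256 (mod 1037)
2^16 ≡ 256^2 = 65536 ≡ 205 (mod 1037)
2^32 ≡ 205^2 = 42025 ≡ 545 (mod 1037)
2^64 ≡ 545^2 = 297025 ≡ 443 (mod 1037)
2^128 ≡ 443^2 = 196249 ≡ 256 (mod 1037)
2^256 ≡ 256^2 = 65536 ≡ 205 (mod 1037)
2^512 ≡ 205^2 = 42025 ≡ 545 (mod 1037)
2^1024 ≡ 545^2 = 297025 ≡ 443 (mod 1037)
1036 = 1024 + 8 + 4 in binary powers of 2.
So 2^1036 ≡ 443 · 256 · 16 ≡ 815 (mod 1037).
Since 815 ≠ 1, base 2 is a Fermat witness: 1037 is composite.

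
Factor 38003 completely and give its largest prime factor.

38003 = 7 · 5429
5429 = 61 · 89
89 is prime.
So 38003 = 7 · 61 · 89; the largest prime factor is 89.

89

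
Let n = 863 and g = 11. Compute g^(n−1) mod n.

1

11^1 ≡ 11 (mod 863)
11^2 ≡ 11^2 = 121 ≡ 121 (mod 863)
11^4 ≡ 121^2 = 14641 ≡ 833 (mod 863)
11^8 ≡ 833^2 = 693889 ≡ 37 (mod 863)
11^16 ≡ 37^2 = 1369 ≡ 506 (mod 863)
11^32 ≡ 506^2 = 256036 ≡ 588 (mod 863)
11^64 ≡ 588^2 = 345744 ≡ 544 (mod 863)
11^128 ≡ 544^2 = 295936 ≡ 790 (mod 863)
11^256 ≡ 790^2 = 624100 ≡ 151 (mod 863)
11^512 ≡ 151^2 = 22801 ≡ 363 (mod 863)
862 = 512 + 256 + 64 + 16 + 8 + 4 + 2 in binary powers of 2.
So 11^862 ≡ 363 · 151 · 544 · 506 · 37 · 833 · 121 ≡ 1 (mod 863).
Since the result is 1, base 11 gives no evidence that 863 is composite.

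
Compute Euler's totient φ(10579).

10360

Factor: 10579 = 71 · 149.
φ(10579) = (71−1) · (149−1) = 70 · 148 = 10360.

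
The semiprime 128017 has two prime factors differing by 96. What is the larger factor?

Since p = q + 96, we have 128017 = q(q + 96), so q² + 96q − 128017 = 0.
Discriminant: 96² + 4·128017 = 9216 + 512068 = 521284; √521284 = 722.
q = (−96 + 722)/2 = 313, and p = q + 96 = 409.
Check: 313 · 409 = 128017.

409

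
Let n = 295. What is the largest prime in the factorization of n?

59

295 = 5 · 59
59 is prime.
So 295 = 5 · 59; the largest prime factor is 59.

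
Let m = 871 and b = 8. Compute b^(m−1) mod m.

8^1 ≡ 8 (mod 871)
8^2 ≡ 8^2 = 64 ≡ 64 (mod 871)
8^4 ≡ 64^2 = 4096 ≡ 612 (mod 871)
8^8 ≡ 612^2 = 374544 ≡ 14 (mod 871)
8^16 ≡ 14^2 = 196 ≡ 196 (mod 871)
8^32 ≡ 196^2 = 38416 ≡ 92 (mod 871)
8^64 ≡ 92^2 = 8464 ≡ 625 (mod 871)
8^128 ≡ 625^2 = 390625 ≡ 417 (mod 871)
8^256 ≡ 417^2 = 173889 ≡ 560 (mod 871)
8^512 ≡ 560^2 = 313600 ≡ 40 (mod 871)
870 = 512 + 256 + 64 + 32 + 4 + 2 in binary powers of 2.
So 8^870 ≡ 40 · 560 · 625 · 92 · 612 · 64 ≡ 662 (mod 871).
Since 662 ≠ 1, base 8 is a Fermat witness: 871 is composite.

662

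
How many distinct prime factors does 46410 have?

46410 = 2 · 23205
23205 = 3 · 7735
7735 = 5 · 1547
1547 = 7 · 221
221 = 13 · 17
46410 = 2 · 3 · 5 · 7 · 13 · 17, which has 6 distinct prime factors.

6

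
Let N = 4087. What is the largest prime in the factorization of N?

67

4087 = 61 · 67
67 is prime.
So 4087 = 61 · 67; the largest prime factor is 67.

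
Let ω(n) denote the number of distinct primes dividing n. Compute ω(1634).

1634 = 2 · 817
817 = 19 · 43
1634 = 2 · 19 · 43, which has 3 distinct prime factors.

3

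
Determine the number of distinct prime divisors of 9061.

9061 = 13 · 697
697 = 17 · 41
9061 = 13 · 17 · 41, which has 3 distinct prime factors.

3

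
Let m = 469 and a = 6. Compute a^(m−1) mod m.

6^1 ≡ 6 (mod 469)
6^2 ≡ 6^2 = 36 ≡ 36 (mod 469)
6^4 ≡ 36^2 = 1296 ≡ 358 (mod 469)
6^8 ≡ 358^2 = 128164 ≡ 127 (mod 469)
6^16 ≡ 127^2 = 16129 ≡ 183 (mod 469)
6^32 ≡ 183^2 = 33489 ≡ 190 (mod 469)
6^64 ≡ 190^2 = 36100 ≡ 456 (mod 469)
6^128 ≡ 456^2 = 207936 ≡ 169 (mod 469)
6^256 ≡ 169^2 = 28561 ≡ 421 (mod 469)
468 = 256 + 128 + 64 + 16 + 4 in binary powers of 2.
So 6^468 ≡ 421 · 169 · 456 · 183 · 358 ≡ 225 (mod 469).
Since 225 ≠ 1, base 6 is a Fermat witness: 469 is composite.

225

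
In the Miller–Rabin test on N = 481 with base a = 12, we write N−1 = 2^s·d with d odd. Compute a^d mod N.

481 − 1 = 480 = 2^5 · 15, so d = 15.
12^1 ≡ 12 (mod 481)
12^2 ≡ 12^2 = 144 ≡ 144 (mod 481)
12^4 ≡ 144^2 = 20736 ≡ 53 (mod 481)
12^8 ≡ 53^2 = 2809 ≡ 404 (mod 481)
15 = 8 + 4 + 2 + 1 in binary powers of 2.
So 12^15 ≡ 404 · 53 · 144 · 12 ≡ 454 (mod 481).
Squaring chain: 454 → 248 → 417 → 248 → 417; never reaches −1, so base 12 is a Miller–Rabin witness that 481 is composite.

454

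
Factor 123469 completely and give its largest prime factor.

71

123469 = 37 · 3337
3337 = 47 · 71
71 is prime.
So 123469 = 37 · 47 · 71; the largest prime factor is 71.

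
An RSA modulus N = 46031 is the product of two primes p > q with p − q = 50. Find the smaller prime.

Since p = q + 50, we have 46031 = q(q + 50), so q² + 50q − 46031 = 0.
Discriminant: 50² + 4·46031 = 2500 + 184124 = 186624; √186624 = 432.
q = (−50 + 432)/2 = 191, and p = q + 50 = 241.
Check: 191 · 241 = 46031.

191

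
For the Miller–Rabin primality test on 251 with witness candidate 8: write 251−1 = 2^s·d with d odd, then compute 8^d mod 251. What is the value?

251 − 1 = 250 = 2^1 · 125, so d = 125.
8^1 ≡ 8 (mod 251)
8^2 ≡ 8^2 = 64 ≡ 64 (mod 251)
8^4 ≡ 64^2 = 4096 ≡ 80 (mod 251)
8^8 ≡ 80^2 = 6400 ≡ 125 (mod 251)
8^16 ≡ 125^2 = 15625 ≡ 63 (mod 251)
8^32 ≡ 63^2 = 3969 ≡ 204 (mod 251)
8^64 ≡ 204^2 = 41616 ≡ 201 (mod 251)
125 = 64 + 32 + 16 + 8 + 4 + 1 in binary powers of 2.
So 8^125 ≡ 201 · 204 · 63 · 125 · 80 · 8 ≡ 250 (mod 251).
Since 8^d ≡ 250 (mod 251), base 8 does not prove 251 composite.

250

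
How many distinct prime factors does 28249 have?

3

28249 = 13 · 2173
2173 = 41 · 53
28249 = 13 · 41 · 53, which has 3 distinct prime factors.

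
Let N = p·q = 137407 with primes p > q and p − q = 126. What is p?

Since p = q + 126, we have 137407 = q(q + 126), so q² + 126q − 137407 = 0.
Discriminant: 126² + 4·137407 = 15876 + 549628 = 565504; √565504 = 752.
q = (−126 + 752)/2 = 313, and p = q + 126 = 439.
Check: 313 · 439 = 137407.

439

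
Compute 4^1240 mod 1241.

324

4^1 ≡ 4 (mod 1241)
4^2 ≡ 4^2 = 16 ≡ 16 (mod 1241)
4^4 ≡ 16^2 = 256 ≡ 256 (mod 1241)
4^8 ≡ 256^2 = 65536 ≡ 1004 (mod 1241)
4^16 ≡ 1004^2 = 1008016 ≡ 324 (mod 1241)
4^32 ≡ 324^2 = 104976 ≡ 732 (mod 1241)
4^64 ≡ 732^2 = 535824 ≡ 953 (mod 1241)
4^128 ≡ 953^2 = 908209 ≡ 1038 (mod 1241)
4^256 ≡ 1038^2 = 1077444 ≡ 256 (mod 1241)
4^512 ≡ 256^2 = 65536 ≡ 1004 (mod 1241)
4^1024 ≡ 1004^2 = 1008016 ≡ 324 (mod 1241)
1240 = 1024 + 128 + 64 + 16 + 8 in binary powers of 2.
So 4^1240 ≡ 324 · 1038 · 953 · 324 · 1004 ≡ 324 (mod 1241).
Since 324 ≠ 1, base 4 is a Fermat witness: 1241 is composite.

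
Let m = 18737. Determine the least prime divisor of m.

18737 is odd.
Digit sum 26, not divisible by 3.
Ends in 7: not divisible by 5.
7: 18737 = 7·2676 + 5
11: 18737 = 11·1703 + 4
13: 18737 = 13·1441 + 4
17: 18737 = 17·1102 + 3
19: 18737 = 19·986 + 3
23: 18737 = 23·814 + 15
29: 18737 = 29·646 + 3
31: 18737 = 31·604 + 13
37: 18737 = 37·506 + 15
41: 18737 = 41·457

41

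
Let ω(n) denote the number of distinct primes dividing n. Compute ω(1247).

2

1247 = 29 · 43
1247 = 29 · 43, which has 2 distinct prime factors.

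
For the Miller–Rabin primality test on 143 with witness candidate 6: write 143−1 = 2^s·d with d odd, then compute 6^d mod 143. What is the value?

143 − 1 = 142 = 2^1 · 71, so d = 71.
6^1 ≡ 6 (mod 143)
6^2 ≡ 6^2 = 36 ≡ 36 (mod 143)
6^4 ≡ 36^2 = 1296 ≡ 9 (mod 143)
6^8 ≡ 9^2 = 81 ≡ 81 (mod 143)
6^16 ≡ 81^2 = 6561 ≡ 126 (mod 143)
6^32 ≡ 126^2 = 15876 ≡ 3 (mod 143)
6^64 ≡ 3^2 = 9 ≡ 9 (mod 143)
71 = 64 + 4 + 2 + 1 in binary powers of 2.
So 6^71 ≡ 9 · 9 · 36 · 6 ≡ 50 (mod 143).
Squaring chain: 50; never reaches −1, so base 6 is a Miller–Rabin witness that 143 is composite.

50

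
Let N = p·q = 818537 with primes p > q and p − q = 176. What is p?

Since p = q + 176, we have 818537 = q(q + 176), so q² + 176q − 818537 = 0.
Discriminant: 176² + 4·818537 = 30976 + 3274148 = 3305124; √3305124 = 1818.
q = (−176 + 1818)/2 = 821, and p = q + 176 = 997.
Check: 821 · 997 = 818537.

997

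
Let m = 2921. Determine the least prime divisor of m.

2921 is odd.
Digit sum 14, not divisible by 3.
Ends in 1: not divisible by 5.
7: 2921 = 7·417 + 2
11: 2921 = 11·265 + 6
13: 2921 = 13·224 + 9
17: 2921 = 17·171 + 14
19: 2921 = 19·153 + 14
23: 2921 = 23·127

23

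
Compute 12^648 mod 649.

12^1 ≡ 12 (mod 649)
12^2 ≡ 12^2 = 144 ≡ 144 (mod 649)
12^4 ≡ 144^2 = 20736 ≡ 617 (mod 649)
12^8 ≡ 617^2 = 380689 ≡ 375 (mod 649)
12^16 ≡ 375^2 = 140625 ≡ 441 (mod 649)
12^32 ≡ 441^2 = 194481 ≡ 430 (mod 649)
12^64 ≡ 430^2 = 184900 ≡ 584 (mod 649)
12^128 ≡ 584^2 = 341056 ≡ 331 (mod 649)
12^256 ≡ 331^2 = 109561 ≡ 529 (mod 649)
12^512 ≡ 529^2 = 279841 ≡ 122 (mod 649)
648 = 512 + 128 + 8 in binary powers of 2.
So 12^648 ≡ 122 · 331 · 375 ≡ 133 (mod 649).
Since 133 ≠ 1, base 12 is a Fermat witness: 649 is composite.

133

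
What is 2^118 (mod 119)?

30

2^1 ≡ 2 (mod 119)
2^2 ≡ 2^2 = 4 ≡ 4 (mod 119)
2^4 ≡ 4^2 = 16 ≡ 16 (mod 119)
2^8 ≡ 16^2 = 256 ≡ 18 (mod 119)
2^16 ≡ 18^2 = 324 ≡ 86 (mod 119)
2^32 ≡ 86^2 = 7396 ≡ 18 (mod 119)
2^64 ≡ 18^2 = 324 ≡ 86 (mod 119)
118 = 64 + 32 + 16 + 4 + 2 in binary powers of 2.
So 2^118 ≡ 86 · 18 · 86 · 16 · 4 ≡ 30 (mod 119).
Since 30 ≠ 1, base 2 is a Fermat witness: 119 is composite.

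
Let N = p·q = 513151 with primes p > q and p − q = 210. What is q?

Since p = q + 210, we have 513151 = q(q + 210), so q² + 210q − 513151 = 0.
Discriminant: 210² + 4·513151 = 44100 + 2052604 = 2096704; √2096704 = 1448.
q = (−210 + 1448)/2 = 619, and p = q + 210 = 829.
Check: 619 · 829 = 513151.

619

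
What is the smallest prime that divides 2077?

2077 is odd.
Digit sum 16, not divisible by 3.
Ends in 7: not divisible by 5.
7: 2077 = 7·296 + 5
11: 2077 = 11·188 + 9
13: 2077 = 13·159 + 10
17: 2077 = 17·122 + 3
19: 2077 = 19·109 + 6
23: 2077 = 23·90 + 7
29: 2077 = 29·71 + 18
31: 2077 = 31·67

31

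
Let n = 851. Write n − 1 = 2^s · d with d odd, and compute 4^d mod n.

169

851 − 1 = 850 = 2^1 · 425, so d = 425.
4^1 ≡ 4 (mod 851)
4^2 ≡ 4^2 = 16 ≡ 16 (mod 851)
4^4 ≡ 16^2 = 256 ≡ 256 (mod 851)
4^8 ≡ 256^2 = 65536 ≡ 9 (mod 851)
4^16 ≡ 9^2 = 81 ≡ 81 (mod 851)
4^32 ≡ 81^2 = 6561 ≡ 604 (mod 851)
4^64 ≡ 604^2 = 364816 ≡ 588 (mod 851)
4^128 ≡ 588^2 = 345744 ≡ 238 (mod 851)
4^256 ≡ 238^2 = 56644 ≡ 478 (mod 851)
425 = 256 + 128 + 32 + 8 + 1 in binary powers of 2.
So 4^425 ≡ 478 · 238 · 604 · 9 · 4 ≡ 169 (mod 851).
Squaring chain: 169; never reaches −1, so base 4 is a Miller–Rabin witness that 851 is composite.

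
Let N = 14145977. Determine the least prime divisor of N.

79

14145977 is odd.
Digit sum 38, not divisible by 3.
Ends in 7: not divisible by 5.
7: 14145977 = 7·2020853 + 6
11: 14145977 = 11·1285997 + 10
13: 14145977 = 13·1088152 + 1
17: 14145977 = 17·832116 + 5
19: 14145977 = 19·744525 + 2
23: 14145977 = 23·615042 + 11
29: 14145977 = 29·487792 + 9
31: 14145977 = 31·456321 + 26
37: 14145977 = 37·382323 + 26
41: 14145977 = 41·345023 + 34
43: 14145977 = 43·328976 + 9
47: 14145977 = 47·300978 + 11
53: 14145977 = 53·266905 + 12
59: 14145977 = 59·239762 + 19
61: 14145977 = 61·231901 + 16
67: 14145977 = 67·211133 + 66
71: 14145977 = 71·199239 + 8
73: 14145977 = 73·193780 + 37
79: 14145977 = 79·179063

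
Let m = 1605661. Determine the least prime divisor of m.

47

1605661 is odd.
Digit sum 25, not divisible by 3.
Ends in 1: not divisible by 5.
7: 1605661 = 7·229380 + 1
11: 1605661 = 11·145969 + 2
13: 1605661 = 13·123512 + 5
17: 1605661 = 17·94450 + 11
19: 1605661 = 19·84508 + 9
23: 1605661 = 23·69811 + 8
29: 1605661 = 29·55367 + 18
31: 1605661 = 31·51795 + 16
37: 1605661 = 37·43396 + 9
41: 1605661 = 41·39162 + 19
43: 1605661 = 43·37340 + 41
47: 1605661 = 47·34163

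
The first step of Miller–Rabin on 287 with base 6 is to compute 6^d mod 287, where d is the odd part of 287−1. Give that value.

153

287 − 1 = 286 = 2^1 · 143, so d = 143.
6^1 ≡ 6 (mod 287)
6^2 ≡ 6^2 = 36 ≡ 36 (mod 287)
6^4 ≡ 36^2 = 1296 ≡ 148 (mod 287)
6^8 ≡ 148^2 = 21904 ≡ 92 (mod 287)
6^16 ≡ 92^2 = 8464 ≡ 141 (mod 287)
6^32 ≡ 141^2 = 19881 ≡ 78 (mod 287)
6^64 ≡ 78^2 = 6084 ≡ 57 (mod 287)
6^128 ≡ 57^2 = 3249 ≡ 92 (mod 287)
143 = 128 + 8 + 4 + 2 + 1 in binary powers of 2.
So 6^143 ≡ 92 · 92 · 148 · 36 · 6 ≡ 153 (mod 287).
Squaring chain: 153; never reaches −1, so base 6 is a Miller–Rabin witness that 287 is composite.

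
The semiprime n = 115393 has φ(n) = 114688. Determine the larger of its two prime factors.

φ(n) = (p−1)(q−1) = n − (p+q) + 1, so p + q = 115393 − 114688 + 1 = 706.
p and q are the roots of t² − 706t + 115393 = 0.
Discriminant: 706² − 4·115393 = 498436 − 461572 = 36864; √36864 = 192.
q = (706 − 192)/2 = 257, p = (706 + 192)/2 = 449.
Check: 257 · 449 = 115393.

449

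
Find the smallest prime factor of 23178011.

73

23178011 is odd.
Digit sum 23, not divisible by 3.
Ends in 1: not divisible by 5.
7: 23178011 = 7·3311144 + 3
11: 23178011 = 11·2107091 + 10
13: 23178011 = 13·1782923 + 12
17: 23178011 = 17·1363412 + 7
19: 23178011 = 19·1219895 + 6
23: 23178011 = 23·1007739 + 14
29: 23178011 = 29·799241 + 22
31: 23178011 = 31·747677 + 24
37: 23178011 = 37·626432 + 27
41: 23178011 = 41·565317 + 14
43: 23178011 = 43·539023 + 22
47: 23178011 = 47·493149 + 8
53: 23178011 = 53·437320 + 51
59: 23178011 = 59·392847 + 38
61: 23178011 = 61·379967 + 24
67: 23178011 = 67·345940 + 31
71: 23178011 = 71·326450 + 61
73: 23178011 = 73·317507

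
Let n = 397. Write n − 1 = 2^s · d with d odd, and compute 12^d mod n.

397 − 1 = 396 = 2^2 · 99, so d = 99.
12^1 ≡ 12 (mod 397)
12^2 ≡ 12^2 = 144 ≡ 144 (mod 397)
12^4 ≡ 144^2 = 20736 ≡ 92 (mod 397)
12^8 ≡ 92^2 = 8464 ≡ 127 (mod 397)
12^16 ≡ 127^2 = 16129 ≡ 249 (mod 397)
12^32 ≡ 249^2 = 62001 ≡ 69 (mod 397)
12^64 ≡ 69^2 = 4761 ≡ 394 (mod 397)
99 = 64 + 32 + 2 + 1 in binary powers of 2.
So 12^99 ≡ 394 · 69 · 144 · 12 ≡ 1 (mod 397).
Since 12^d ≡ 1 (mod 397), base 12 does not prove 397 composite.

1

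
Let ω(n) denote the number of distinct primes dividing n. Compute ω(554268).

554268 = 2^2 · 138567
138567 = 3 · 46189
46189 = 11 · 4199
4199 = 13 · 323
323 = 17 · 19
554268 = 2^2 · 3 · 11 · 13 · 17 · 19, which has 6 distinct prime factors.

6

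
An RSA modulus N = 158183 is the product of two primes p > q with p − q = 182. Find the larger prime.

499

Since p = q + 182, we have 158183 = q(q + 182), so q² + 182q − 158183 = 0.
Discriminant: 182² + 4·158183 = 33124 + 632732 = 665856; √665856 = 816.
q = (−182 + 816)/2 = 317, and p = q + 182 = 499.
Check: 317 · 499 = 158183.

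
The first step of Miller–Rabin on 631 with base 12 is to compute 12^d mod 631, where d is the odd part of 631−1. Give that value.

631 − 1 = 630 = 2^1 · 315, so d = 315.
12^1 ≡ 12 (mod 631)
12^2 ≡ 12^2 = 144 ≡ 144 (mod 631)
12^4 ≡ 144^2 = 20736 ≡ 544 (mod 631)
12^8 ≡ 544^2 = 295936 ≡ 628 (mod 631)
12^16 ≡ 628^2 = 394384 ≡ 9 (mod 631)
12^32 ≡ 9^2 = 81 ≡ 81 (mod 631)
12^64 ≡ 81^2 = 6561 ≡ 251 (mod 631)
12^128 ≡ 251^2 = 63001 ≡ 532 (mod 631)
12^256 ≡ 532^2 = 283024 ≡ 336 (mod 631)
315 = 256 + 32 + 16 + 8 + 2 + 1 in binary powers of 2.
So 12^315 ≡ 336 · 81 · 9 · 628 · 144 · 12 ≡ 630 (mod 631).
Since 12^d ≡ 630 (mod 631), base 12 does not prove 631 composite.

630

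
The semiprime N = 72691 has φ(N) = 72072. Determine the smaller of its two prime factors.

φ(n) = (p−1)(q−1) = n − (p+q) + 1, so p + q = 72691 − 72072 + 1 = 620.
p and q are the roots of t² − 620t + 72691 = 0.
Discriminant: 620² − 4·72691 = 384400 − 290764 = 93636; √93636 = 306.
q = (620 − 306)/2 = 157, p = (620 + 306)/2 = 463.
Check: 157 · 463 = 72691.

157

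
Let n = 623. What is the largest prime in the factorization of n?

89

623 = 7 · 89
89 is prime.
So 623 = 7 · 89; the largest prime factor is 89.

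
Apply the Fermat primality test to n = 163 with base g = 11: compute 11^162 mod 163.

1

11^1 ≡ 11 (mod 163)
11^2 ≡ 11^2 = 121 ≡ 121 (mod 163)
11^4 ≡ 121^2 = 14641 ≡ 134 (mod 163)
11^8 ≡ 134^2 = 17956 ≡ 26 (mod 163)
11^16 ≡ 26^2 = 676 ≡ 24 (mod 163)
11^32 ≡ 24^2 = 576 ≡ 87 (mod 163)
11^64 ≡ 87^2 = 7569 ≡ 71 (mod 163)
11^128 ≡ 71^2 = 5041 ≡ 151 (mod 163)
162 = 128 + 32 + 2 in binary powers of 2.
So 11^162 ≡ 151 · 87 · 121 ≡ 1 (mod 163).
Since the result is 1, base 11 gives no evidence that 163 is composite.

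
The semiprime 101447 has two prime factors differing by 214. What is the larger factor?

Since p = q + 214, we have 101447 = q(q + 214), so q² + 214q − 101447 = 0.
Discriminant: 214² + 4·101447 = 45796 + 405788 = 451584; √451584 = 672.
q = (−214 + 672)/2 = 229, and p = q + 214 = 443.
Check: 229 · 443 = 101447.

443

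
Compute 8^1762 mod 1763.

1417

8^1 ≡ 8 (mod 1763)
8^2 ≡ 8^2 = 64 ≡ 64 (mod 1763)
8^4 ≡ 64^2 = 4096 ≡ 570 (mod 1763)
8^8 ≡ 570^2 = 324900 ≡ 508 (mod 1763)
8^16 ≡ 508^2 = 258064 ≡ 666 (mod 1763)
8^32 ≡ 666^2 = 443556 ≡ 1043 (mod 1763)
8^64 ≡ 1043^2 = 1087849 ≡ 78 (mod 1763)
8^128 ≡ 78^2 = 6084 ≡ 795 (mod 1763)
8^256 ≡ 795^2 = 632025 ≡ 871 (mod 1763)
8^512 ≡ 871^2 = 758641 ≡ 551 (mod 1763)
8^1024 ≡ 551^2 = 303601 ≡ 365 (mod 1763)
1762 = 1024 + 512 + 128 + 64 + 32 + 2 in binary powers of 2.
So 8^1762 ≡ 365 · 551 · 795 · 78 · 1043 · 64 ≡ 1417 (mod 1763).
Since 1417 ≠ 1, base 8 is a Fermat witness: 1763 is composite.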